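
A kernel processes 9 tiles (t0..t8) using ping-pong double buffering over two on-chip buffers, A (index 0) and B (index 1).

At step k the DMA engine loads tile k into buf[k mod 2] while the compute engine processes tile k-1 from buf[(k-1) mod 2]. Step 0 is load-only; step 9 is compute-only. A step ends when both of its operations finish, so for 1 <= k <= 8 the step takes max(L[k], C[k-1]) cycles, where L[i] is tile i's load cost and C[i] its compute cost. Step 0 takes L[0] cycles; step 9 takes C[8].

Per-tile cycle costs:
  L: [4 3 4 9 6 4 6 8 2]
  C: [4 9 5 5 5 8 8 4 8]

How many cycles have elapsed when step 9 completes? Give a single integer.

end_cycle[9] = 65

[0] DMA t0→A (4c) ∥ CU idle ⇒ 4c, clock 4
[1] DMA t1→B (3c) ∥ CU A:t0 (4c) ⇒ 4c, clock 8
[2] DMA t2→A (4c) ∥ CU B:t1 (9c) ⇒ 9c, clock 17
[3] DMA t3→B (9c) ∥ CU A:t2 (5c) ⇒ 9c, clock 26
[4] DMA t4→A (6c) ∥ CU B:t3 (5c) ⇒ 6c, clock 32
[5] DMA t5→B (4c) ∥ CU A:t4 (5c) ⇒ 5c, clock 37
[6] DMA t6→A (6c) ∥ CU B:t5 (8c) ⇒ 8c, clock 45
[7] DMA t7→B (8c) ∥ CU A:t6 (8c) ⇒ 8c, clock 53
[8] DMA t8→A (2c) ∥ CU B:t7 (4c) ⇒ 4c, clock 57
[9] DMA idle ∥ CU A:t8 (8c) ⇒ 8c, clock 65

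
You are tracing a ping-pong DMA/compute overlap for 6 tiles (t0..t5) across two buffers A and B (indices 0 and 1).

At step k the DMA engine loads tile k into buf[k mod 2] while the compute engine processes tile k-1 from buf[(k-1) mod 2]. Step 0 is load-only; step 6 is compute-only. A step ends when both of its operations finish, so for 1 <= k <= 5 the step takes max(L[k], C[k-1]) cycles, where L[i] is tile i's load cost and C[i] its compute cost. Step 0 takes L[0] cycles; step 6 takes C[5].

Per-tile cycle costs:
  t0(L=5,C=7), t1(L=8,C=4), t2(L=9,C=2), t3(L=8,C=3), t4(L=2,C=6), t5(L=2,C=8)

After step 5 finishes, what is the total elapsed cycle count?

  0. 5=5c; end=5; A:t0 B:-
  1. max(8,7)=8c; end=13; A:t0 B:t1
  2. max(9,4)=9c; end=22; A:t2 B:t1
  3. max(8,2)=8c; end=30; A:t2 B:t3
  4. max(2,3)=3c; end=33; A:t4 B:t3
  5. max(2,6)=6c; end=39; A:t4 B:t5
  6. 8=8c; end=47; A:t4 B:t5

end_cycle[5] = 39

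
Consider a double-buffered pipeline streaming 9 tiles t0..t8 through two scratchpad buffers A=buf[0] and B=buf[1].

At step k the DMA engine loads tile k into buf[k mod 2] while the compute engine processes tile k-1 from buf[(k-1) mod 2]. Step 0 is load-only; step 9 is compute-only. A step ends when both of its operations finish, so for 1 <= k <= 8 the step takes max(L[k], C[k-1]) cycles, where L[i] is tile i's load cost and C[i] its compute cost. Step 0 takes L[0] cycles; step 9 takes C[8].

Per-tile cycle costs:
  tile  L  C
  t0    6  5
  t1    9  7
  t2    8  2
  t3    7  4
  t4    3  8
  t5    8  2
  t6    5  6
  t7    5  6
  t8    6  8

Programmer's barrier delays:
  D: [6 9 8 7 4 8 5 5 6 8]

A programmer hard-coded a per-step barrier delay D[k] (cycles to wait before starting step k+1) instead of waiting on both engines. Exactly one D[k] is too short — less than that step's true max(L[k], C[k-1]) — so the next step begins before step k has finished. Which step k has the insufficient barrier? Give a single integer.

hazard at step 7

step 0: need L[0]=6 = 6; D[0]=6 ok
step 1: need max(L[1]=9,C[0]=5) = 9; D[1]=9 ok
step 2: need max(L[2]=8,C[1]=7) = 8; D[2]=8 ok
step 3: need max(L[3]=7,C[2]=2) = 7; D[3]=7 ok
step 4: need max(L[4]=3,C[3]=4) = 4; D[4]=4 ok
step 5: need max(L[5]=8,C[4]=8) = 8; D[5]=8 ok
step 6: need max(L[6]=5,C[5]=2) = 5; D[6]=5 ok
step 7: need max(L[7]=5,C[6]=6) = 6; D[7]=5 SHORT
step 8: need max(L[8]=6,C[7]=6) = 6; D[8]=6 ok
step 9: need C[8]=8 = 8; D[9]=8 ok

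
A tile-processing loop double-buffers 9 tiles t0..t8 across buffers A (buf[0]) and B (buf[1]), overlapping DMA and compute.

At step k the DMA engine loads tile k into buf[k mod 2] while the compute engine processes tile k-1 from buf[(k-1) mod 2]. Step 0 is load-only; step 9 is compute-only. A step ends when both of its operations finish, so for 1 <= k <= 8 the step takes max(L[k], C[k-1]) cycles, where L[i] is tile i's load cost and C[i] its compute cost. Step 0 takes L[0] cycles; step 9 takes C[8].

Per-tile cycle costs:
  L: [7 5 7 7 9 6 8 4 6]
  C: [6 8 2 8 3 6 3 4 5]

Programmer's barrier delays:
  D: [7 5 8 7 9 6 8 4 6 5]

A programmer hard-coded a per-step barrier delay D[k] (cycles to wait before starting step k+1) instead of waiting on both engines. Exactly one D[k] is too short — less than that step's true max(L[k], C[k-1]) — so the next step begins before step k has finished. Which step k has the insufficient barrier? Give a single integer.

hazard at step 1

k=0 barrier L[0]=7→7c, D[0]=7 ok
k=1 barrier max(L[1]=5,C[0]=6)→6c, D[1]=5 SHORT
k=2 barrier max(L[2]=7,C[1]=8)→8c, D[2]=8 ok
k=3 barrier max(L[3]=7,C[2]=2)→7c, D[3]=7 ok
k=4 barrier max(L[4]=9,C[3]=8)→9c, D[4]=9 ok
k=5 barrier max(L[5]=6,C[4]=3)→6c, D[5]=6 ok
k=6 barrier max(L[6]=8,C[5]=6)→8c, D[6]=8 ok
k=7 barrier max(L[7]=4,C[6]=3)→4c, D[7]=4 ok
k=8 barrier max(L[8]=6,C[7]=4)→6c, D[8]=6 ok
k=9 barrier C[8]=5→5c, D[9]=5 ok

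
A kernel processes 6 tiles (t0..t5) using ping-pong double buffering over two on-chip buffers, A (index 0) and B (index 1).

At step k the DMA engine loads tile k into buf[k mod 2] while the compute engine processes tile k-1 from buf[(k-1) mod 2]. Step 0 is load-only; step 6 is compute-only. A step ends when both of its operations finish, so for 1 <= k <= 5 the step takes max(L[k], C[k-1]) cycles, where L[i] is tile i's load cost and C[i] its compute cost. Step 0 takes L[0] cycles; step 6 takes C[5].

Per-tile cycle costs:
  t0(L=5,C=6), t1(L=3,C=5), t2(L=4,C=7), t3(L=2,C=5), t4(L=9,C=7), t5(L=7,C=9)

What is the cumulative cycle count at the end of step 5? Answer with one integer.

end_cycle[5] = 39

k=0 load=t0/5c comp=- wait=5 total=5
k=1 load=t1/3c comp=t0/6c wait=6 total=11
k=2 load=t2/4c comp=t1/5c wait=5 total=16
k=3 load=t3/2c comp=t2/7c wait=7 total=23
k=4 load=t4/9c comp=t3/5c wait=9 total=32
k=5 load=t5/7c comp=t4/7c wait=7 total=39
k=6 load=- comp=t5/9c wait=9 total=48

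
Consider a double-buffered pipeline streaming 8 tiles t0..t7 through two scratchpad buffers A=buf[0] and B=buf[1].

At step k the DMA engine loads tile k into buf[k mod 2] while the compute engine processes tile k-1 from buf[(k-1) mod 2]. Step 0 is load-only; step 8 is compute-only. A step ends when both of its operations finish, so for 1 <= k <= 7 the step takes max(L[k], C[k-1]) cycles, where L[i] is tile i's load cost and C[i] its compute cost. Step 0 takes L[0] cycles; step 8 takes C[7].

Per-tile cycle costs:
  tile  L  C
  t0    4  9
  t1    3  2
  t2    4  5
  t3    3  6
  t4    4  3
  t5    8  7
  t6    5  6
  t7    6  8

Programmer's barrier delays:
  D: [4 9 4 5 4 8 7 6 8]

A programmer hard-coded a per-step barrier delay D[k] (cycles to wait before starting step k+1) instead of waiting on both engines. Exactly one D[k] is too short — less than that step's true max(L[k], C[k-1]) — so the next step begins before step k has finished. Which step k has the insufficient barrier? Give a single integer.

[0] required=L[0]=4=4 vs D=4 ok
[1] required=max(L[1]=3,C[0]=9)=9 vs D=9 ok
[2] required=max(L[2]=4,C[1]=2)=4 vs D=4 ok
[3] required=max(L[3]=3,C[2]=5)=5 vs D=5 ok
[4] required=max(L[4]=4,C[3]=6)=6 vs D=4 SHORT
[5] required=max(L[5]=8,C[4]=3)=8 vs D=8 ok
[6] required=max(L[6]=5,C[5]=7)=7 vs D=7 ok
[7] required=max(L[7]=6,C[6]=6)=6 vs D=6 ok
[8] required=C[7]=8=8 vs D=8 ok

hazard at step 4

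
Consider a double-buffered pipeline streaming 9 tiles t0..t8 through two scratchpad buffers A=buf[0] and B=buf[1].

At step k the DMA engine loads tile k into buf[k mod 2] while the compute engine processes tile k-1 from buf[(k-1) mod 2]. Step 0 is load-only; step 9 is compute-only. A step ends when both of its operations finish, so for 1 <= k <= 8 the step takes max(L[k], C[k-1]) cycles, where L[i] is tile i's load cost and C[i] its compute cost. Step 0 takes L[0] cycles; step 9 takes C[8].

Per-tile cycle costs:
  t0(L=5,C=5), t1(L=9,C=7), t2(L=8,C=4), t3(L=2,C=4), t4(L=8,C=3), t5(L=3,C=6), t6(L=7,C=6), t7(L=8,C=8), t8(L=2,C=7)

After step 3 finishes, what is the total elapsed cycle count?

end_cycle[3] = 26

  0. 5=5c; end=5; A:t0 B:-
  1. max(9,5)=9c; end=14; A:t0 B:t1
  2. max(8,7)=8c; end=22; A:t2 B:t1
  3. max(2,4)=4c; end=26; A:t2 B:t3
  4. max(8,4)=8c; end=34; A:t4 B:t3
  5. max(3,3)=3c; end=37; A:t4 B:t5
  6. max(7,6)=7c; end=44; A:t6 B:t5
  7. max(8,6)=8c; end=52; A:t6 B:t7
  8. max(2,8)=8c; end=60; A:t8 B:t7
  9. 7=7c; end=67; A:t8 B:t7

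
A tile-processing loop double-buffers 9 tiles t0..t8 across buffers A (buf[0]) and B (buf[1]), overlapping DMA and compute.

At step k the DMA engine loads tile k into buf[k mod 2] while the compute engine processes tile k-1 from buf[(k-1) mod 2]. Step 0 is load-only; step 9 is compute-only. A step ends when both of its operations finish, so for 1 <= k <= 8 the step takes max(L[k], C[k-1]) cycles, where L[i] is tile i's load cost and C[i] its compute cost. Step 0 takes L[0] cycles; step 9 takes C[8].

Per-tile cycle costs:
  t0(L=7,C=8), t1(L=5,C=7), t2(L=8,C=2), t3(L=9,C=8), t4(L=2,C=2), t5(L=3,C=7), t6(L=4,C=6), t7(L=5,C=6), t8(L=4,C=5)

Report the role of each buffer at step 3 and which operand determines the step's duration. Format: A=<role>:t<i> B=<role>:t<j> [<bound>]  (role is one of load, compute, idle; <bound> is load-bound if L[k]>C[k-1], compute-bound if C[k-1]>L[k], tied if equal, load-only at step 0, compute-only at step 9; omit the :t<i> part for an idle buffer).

step 3: A=compute:t2 B=load:t3 [load-bound]

k=0 load=t0/7c comp=- wait=7 total=7
k=1 load=t1/5c comp=t0/8c wait=8 total=15
k=2 load=t2/8c comp=t1/7c wait=8 total=23
k=3 load=t3/9c comp=t2/2c wait=9 total=32
k=4 load=t4/2c comp=t3/8c wait=8 total=40
k=5 load=t5/3c comp=t4/2c wait=3 total=43
k=6 load=t6/4c comp=t5/7c wait=7 total=50
k=7 load=t7/5c comp=t6/6c wait=6 total=56
k=8 load=t8/4c comp=t7/6c wait=6 total=62
k=9 load=- comp=t8/5c wait=5 total=67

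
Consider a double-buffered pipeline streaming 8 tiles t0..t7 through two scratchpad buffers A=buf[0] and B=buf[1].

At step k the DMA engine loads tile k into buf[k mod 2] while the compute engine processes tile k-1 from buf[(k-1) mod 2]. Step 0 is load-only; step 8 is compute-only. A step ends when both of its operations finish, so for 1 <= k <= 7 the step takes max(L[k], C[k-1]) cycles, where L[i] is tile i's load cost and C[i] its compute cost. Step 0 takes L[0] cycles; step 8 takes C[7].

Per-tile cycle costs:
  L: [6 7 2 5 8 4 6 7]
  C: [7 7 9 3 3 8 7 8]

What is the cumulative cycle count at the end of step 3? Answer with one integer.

end_cycle[3] = 29

k=0 load=t0/6c comp=- wait=6 total=6
k=1 load=t1/7c comp=t0/7c wait=7 total=13
k=2 load=t2/2c comp=t1/7c wait=7 total=20
k=3 load=t3/5c comp=t2/9c wait=9 total=29
k=4 load=t4/8c comp=t3/3c wait=8 total=37
k=5 load=t5/4c comp=t4/3c wait=4 total=41
k=6 load=t6/6c comp=t5/8c wait=8 total=49
k=7 load=t7/7c comp=t6/7c wait=7 total=56
k=8 load=- comp=t7/8c wait=8 total=64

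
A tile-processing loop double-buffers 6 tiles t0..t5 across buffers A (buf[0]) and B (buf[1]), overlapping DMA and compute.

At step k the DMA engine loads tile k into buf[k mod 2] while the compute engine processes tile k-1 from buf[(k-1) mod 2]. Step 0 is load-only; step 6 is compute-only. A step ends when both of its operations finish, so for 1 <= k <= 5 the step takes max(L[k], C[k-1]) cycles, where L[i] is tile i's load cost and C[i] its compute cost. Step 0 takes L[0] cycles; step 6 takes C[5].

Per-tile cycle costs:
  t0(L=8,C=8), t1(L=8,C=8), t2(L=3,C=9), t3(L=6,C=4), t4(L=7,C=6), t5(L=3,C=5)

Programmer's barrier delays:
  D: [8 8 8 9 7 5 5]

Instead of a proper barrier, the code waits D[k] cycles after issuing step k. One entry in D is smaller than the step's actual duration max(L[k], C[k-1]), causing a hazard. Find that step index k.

hazard at step 5

k=0 barrier L[0]=8→8c, D[0]=8 ok
k=1 barrier max(L[1]=8,C[0]=8)→8c, D[1]=8 ok
k=2 barrier max(L[2]=3,C[1]=8)→8c, D[2]=8 ok
k=3 barrier max(L[3]=6,C[2]=9)→9c, D[3]=9 ok
k=4 barrier max(L[4]=7,C[3]=4)→7c, D[4]=7 ok
k=5 barrier max(L[5]=3,C[4]=6)→6c, D[5]=5 SHORT
k=6 barrier C[5]=5→5c, D[6]=5 ok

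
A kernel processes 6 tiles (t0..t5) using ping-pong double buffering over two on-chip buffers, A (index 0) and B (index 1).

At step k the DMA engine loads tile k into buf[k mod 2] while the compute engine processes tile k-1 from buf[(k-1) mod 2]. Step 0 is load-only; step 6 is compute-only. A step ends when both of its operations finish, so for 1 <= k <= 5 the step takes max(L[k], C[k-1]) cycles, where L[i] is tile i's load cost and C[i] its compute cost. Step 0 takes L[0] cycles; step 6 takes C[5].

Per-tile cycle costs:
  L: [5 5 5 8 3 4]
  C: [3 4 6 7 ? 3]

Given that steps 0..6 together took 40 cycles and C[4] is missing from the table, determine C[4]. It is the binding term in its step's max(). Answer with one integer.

step 0 = dur = L[0]=5 = 5
step 1 = dur = max(L[1]=5, C[0]=3) = 5
step 2 = dur = max(L[2]=5, C[1]=4) = 5
step 3 = dur = max(L[3]=8, C[2]=6) = 8
step 4 = dur = max(L[4]=3, C[3]=7) = 7
step 5 = dur = max(L[5]=4, C[4]=?) = C[4]  (unknown; binding)
step 6 = dur = C[5]=3 = 3
sum of known step durations = 33
dur[5] = total - known = 40 - 33 = 7
C[4] is the binding max in step 5, so C[4] = dur[5] = 7

C[4] = 7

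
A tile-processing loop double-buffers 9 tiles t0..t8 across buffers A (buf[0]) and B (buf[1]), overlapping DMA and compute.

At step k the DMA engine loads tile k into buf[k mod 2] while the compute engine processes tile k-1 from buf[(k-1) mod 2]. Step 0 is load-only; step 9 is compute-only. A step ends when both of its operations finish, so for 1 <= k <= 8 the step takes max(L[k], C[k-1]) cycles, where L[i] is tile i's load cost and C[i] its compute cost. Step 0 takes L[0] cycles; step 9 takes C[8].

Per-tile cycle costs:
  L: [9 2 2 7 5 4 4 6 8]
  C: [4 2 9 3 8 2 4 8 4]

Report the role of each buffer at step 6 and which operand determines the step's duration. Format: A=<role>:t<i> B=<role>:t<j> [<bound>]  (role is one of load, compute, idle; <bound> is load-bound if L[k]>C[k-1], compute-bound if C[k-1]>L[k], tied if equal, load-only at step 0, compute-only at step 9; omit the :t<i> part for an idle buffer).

step 6: A=load:t6 B=compute:t5 [load-bound]

step 0: L[0]=9 → dur=9, Σ=9 | A=load:t0 B=idle [load-only]
step 1: L[1]=2 C[0]=4 → dur=4, Σ=13 | A=compute:t0 B=load:t1 [compute-bound]
step 2: L[2]=2 C[1]=2 → dur=2, Σ=15 | A=load:t2 B=compute:t1 [tied]
step 3: L[3]=7 C[2]=9 → dur=9, Σ=24 | A=compute:t2 B=load:t3 [compute-bound]
step 4: L[4]=5 C[3]=3 → dur=5, Σ=29 | A=load:t4 B=compute:t3 [load-bound]
step 5: L[5]=4 C[4]=8 → dur=8, Σ=37 | A=compute:t4 B=load:t5 [compute-bound]
step 6: L[6]=4 C[5]=2 → dur=4, Σ=41 | A=load:t6 B=compute:t5 [load-bound]
step 7: L[7]=6 C[6]=4 → dur=6, Σ=47 | A=compute:t6 B=load:t7 [load-bound]
step 8: L[8]=8 C[7]=8 → dur=8, Σ=55 | A=load:t8 B=compute:t7 [tied]
step 9: C[8]=4 → dur=4, Σ=59 | A=compute:t8 B=idle [compute-only]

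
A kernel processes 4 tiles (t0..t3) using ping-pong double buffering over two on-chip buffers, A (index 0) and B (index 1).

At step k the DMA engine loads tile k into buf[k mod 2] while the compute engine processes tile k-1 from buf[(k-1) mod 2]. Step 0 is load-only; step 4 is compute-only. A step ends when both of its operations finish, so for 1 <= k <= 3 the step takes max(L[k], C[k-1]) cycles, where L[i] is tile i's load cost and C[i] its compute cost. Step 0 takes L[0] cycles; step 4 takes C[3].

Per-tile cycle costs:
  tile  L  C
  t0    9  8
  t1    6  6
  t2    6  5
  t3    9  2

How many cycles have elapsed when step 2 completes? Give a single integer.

end_cycle[2] = 23

  0. 9=9c; end=9; A:t0 B:-
  1. max(6,8)=8c; end=17; A:t0 B:t1
  2. max(6,6)=6c; end=23; A:t2 B:t1
  3. max(9,5)=9c; end=32; A:t2 B:t3
  4. 2=2c; end=34; A:t2 B:t3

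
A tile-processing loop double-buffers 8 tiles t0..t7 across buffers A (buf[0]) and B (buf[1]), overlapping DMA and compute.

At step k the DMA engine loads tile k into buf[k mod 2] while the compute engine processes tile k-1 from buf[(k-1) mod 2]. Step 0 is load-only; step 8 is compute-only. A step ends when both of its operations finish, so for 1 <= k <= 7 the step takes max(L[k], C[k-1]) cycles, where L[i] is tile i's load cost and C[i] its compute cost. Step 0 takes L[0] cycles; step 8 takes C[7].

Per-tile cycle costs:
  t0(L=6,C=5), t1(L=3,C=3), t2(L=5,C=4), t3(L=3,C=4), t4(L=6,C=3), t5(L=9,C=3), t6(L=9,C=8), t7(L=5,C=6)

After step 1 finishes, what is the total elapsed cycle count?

end_cycle[1] = 11

step 0: L[0]=6 → dur=6, Σ=6 | A=load:t0 B=idle [load-only]
step 1: L[1]=3 C[0]=5 → dur=5, Σ=11 | A=compute:t0 B=load:t1 [compute-bound]
step 2: L[2]=5 C[1]=3 → dur=5, Σ=16 | A=load:t2 B=compute:t1 [load-bound]
step 3: L[3]=3 C[2]=4 → dur=4, Σ=20 | A=compute:t2 B=load:t3 [compute-bound]
step 4: L[4]=6 C[3]=4 → dur=6, Σ=26 | A=load:t4 B=compute:t3 [load-bound]
step 5: L[5]=9 C[4]=3 → dur=9, Σ=35 | A=compute:t4 B=load:t5 [load-bound]
step 6: L[6]=9 C[5]=3 → dur=9, Σ=44 | A=load:t6 B=compute:t5 [load-bound]
step 7: L[7]=5 C[6]=8 → dur=8, Σ=52 | A=compute:t6 B=load:t7 [compute-bound]
step 8: C[7]=6 → dur=6, Σ=58 | A=idle B=compute:t7 [compute-only]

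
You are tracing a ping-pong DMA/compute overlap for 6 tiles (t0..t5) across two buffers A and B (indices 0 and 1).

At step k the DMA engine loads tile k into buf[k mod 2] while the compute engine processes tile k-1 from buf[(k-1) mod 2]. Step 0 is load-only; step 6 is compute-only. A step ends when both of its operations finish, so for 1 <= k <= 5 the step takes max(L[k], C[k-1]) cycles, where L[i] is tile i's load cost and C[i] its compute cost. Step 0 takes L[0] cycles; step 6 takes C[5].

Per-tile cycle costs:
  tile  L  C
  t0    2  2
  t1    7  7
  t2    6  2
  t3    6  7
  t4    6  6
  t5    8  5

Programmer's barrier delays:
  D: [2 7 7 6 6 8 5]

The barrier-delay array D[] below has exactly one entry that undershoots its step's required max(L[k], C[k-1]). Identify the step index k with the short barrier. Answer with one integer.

step 0: need L[0]=2 = 2; D[0]=2 ok
step 1: need max(L[1]=7,C[0]=2) = 7; D[1]=7 ok
step 2: need max(L[2]=6,C[1]=7) = 7; D[2]=7 ok
step 3: need max(L[3]=6,C[2]=2) = 6; D[3]=6 ok
step 4: need max(L[4]=6,C[3]=7) = 7; D[4]=6 SHORT
step 5: need max(L[5]=8,C[4]=6) = 8; D[5]=8 ok
step 6: need C[5]=5 = 5; D[6]=5 ok

hazard at step 4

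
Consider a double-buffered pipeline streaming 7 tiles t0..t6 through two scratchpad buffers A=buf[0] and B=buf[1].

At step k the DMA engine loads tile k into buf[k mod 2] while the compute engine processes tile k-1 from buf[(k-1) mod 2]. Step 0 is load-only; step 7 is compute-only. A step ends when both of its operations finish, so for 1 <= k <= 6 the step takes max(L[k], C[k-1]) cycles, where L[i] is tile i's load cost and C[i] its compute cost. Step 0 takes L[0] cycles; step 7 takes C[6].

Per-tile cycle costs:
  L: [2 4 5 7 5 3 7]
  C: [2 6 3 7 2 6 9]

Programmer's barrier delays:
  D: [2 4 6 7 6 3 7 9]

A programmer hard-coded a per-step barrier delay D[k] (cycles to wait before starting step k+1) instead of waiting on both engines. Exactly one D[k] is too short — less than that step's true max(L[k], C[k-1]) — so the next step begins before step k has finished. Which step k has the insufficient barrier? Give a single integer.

hazard at step 4

[0] required=L[0]=2=2 vs D=2 ok
[1] required=max(L[1]=4,C[0]=2)=4 vs D=4 ok
[2] required=max(L[2]=5,C[1]=6)=6 vs D=6 ok
[3] required=max(L[3]=7,C[2]=3)=7 vs D=7 ok
[4] required=max(L[4]=5,C[3]=7)=7 vs D=6 SHORT
[5] required=max(L[5]=3,C[4]=2)=3 vs D=3 ok
[6] required=max(L[6]=7,C[5]=6)=7 vs D=7 ok
[7] required=C[6]=9=9 vs D=9 ok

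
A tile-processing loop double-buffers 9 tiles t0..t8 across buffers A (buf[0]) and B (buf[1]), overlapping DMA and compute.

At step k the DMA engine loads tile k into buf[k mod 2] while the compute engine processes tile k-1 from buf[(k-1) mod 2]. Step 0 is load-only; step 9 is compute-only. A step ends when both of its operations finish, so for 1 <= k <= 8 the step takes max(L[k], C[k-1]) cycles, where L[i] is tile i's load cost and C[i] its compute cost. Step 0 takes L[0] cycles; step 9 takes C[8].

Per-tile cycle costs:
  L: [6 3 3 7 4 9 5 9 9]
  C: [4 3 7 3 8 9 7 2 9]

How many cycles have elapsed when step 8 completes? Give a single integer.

end_cycle[8] = 60

  0. 6=6c; end=6; A:t0 B:-
  1. max(3,4)=4c; end=10; A:t0 B:t1
  2. max(3,3)=3c; end=13; A:t2 B:t1
  3. max(7,7)=7c; end=20; A:t2 B:t3
  4. max(4,3)=4c; end=24; A:t4 B:t3
  5. max(9,8)=9c; end=33; A:t4 B:t5
  6. max(5,9)=9c; end=42; A:t6 B:t5
  7. max(9,7)=9c; end=51; A:t6 B:t7
  8. max(9,2)=9c; end=60; A:t8 B:t7
  9. 9=9c; end=69; A:t8 B:t7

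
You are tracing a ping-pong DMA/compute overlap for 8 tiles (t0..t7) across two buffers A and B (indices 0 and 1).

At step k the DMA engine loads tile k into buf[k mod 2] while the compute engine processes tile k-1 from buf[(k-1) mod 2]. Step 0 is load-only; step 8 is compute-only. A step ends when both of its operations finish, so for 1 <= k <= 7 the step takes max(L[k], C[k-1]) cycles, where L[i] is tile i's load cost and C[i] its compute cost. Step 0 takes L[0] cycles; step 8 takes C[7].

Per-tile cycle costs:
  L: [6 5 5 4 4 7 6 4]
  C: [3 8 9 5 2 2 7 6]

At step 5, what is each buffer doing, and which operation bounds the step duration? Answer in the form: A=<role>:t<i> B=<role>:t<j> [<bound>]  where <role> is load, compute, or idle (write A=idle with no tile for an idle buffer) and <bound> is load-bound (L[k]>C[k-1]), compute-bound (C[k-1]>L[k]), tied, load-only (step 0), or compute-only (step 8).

k=0 load=t0/6c comp=- wait=6 total=6
k=1 load=t1/5c comp=t0/3c wait=5 total=11
k=2 load=t2/5c comp=t1/8c wait=8 total=19
k=3 load=t3/4c comp=t2/9c wait=9 total=28
k=4 load=t4/4c comp=t3/5c wait=5 total=33
k=5 load=t5/7c comp=t4/2c wait=7 total=40
k=6 load=t6/6c comp=t5/2c wait=6 total=46
k=7 load=t7/4c comp=t6/7c wait=7 total=53
k=8 load=- comp=t7/6c wait=6 total=59

step 5: A=compute:t4 B=load:t5 [load-bound]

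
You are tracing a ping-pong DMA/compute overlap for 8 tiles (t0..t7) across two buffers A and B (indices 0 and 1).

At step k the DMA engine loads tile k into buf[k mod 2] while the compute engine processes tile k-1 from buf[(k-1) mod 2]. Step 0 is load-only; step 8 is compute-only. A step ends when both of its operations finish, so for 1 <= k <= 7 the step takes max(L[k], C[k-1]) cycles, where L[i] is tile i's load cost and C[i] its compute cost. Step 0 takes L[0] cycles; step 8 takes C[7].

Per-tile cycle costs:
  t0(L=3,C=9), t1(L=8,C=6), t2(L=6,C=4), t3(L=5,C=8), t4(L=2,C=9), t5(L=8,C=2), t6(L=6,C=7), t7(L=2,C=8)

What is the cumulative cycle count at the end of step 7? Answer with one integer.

end_cycle[7] = 53

[0] DMA t0→A (3c) ∥ CU idle ⇒ 3c, clock 3
[1] DMA t1→B (8c) ∥ CU A:t0 (9c) ⇒ 9c, clock 12
[2] DMA t2→A (6c) ∥ CU B:t1 (6c) ⇒ 6c, clock 18
[3] DMA t3→B (5c) ∥ CU A:t2 (4c) ⇒ 5c, clock 23
[4] DMA t4→A (2c) ∥ CU B:t3 (8c) ⇒ 8c, clock 31
[5] DMA t5→B (8c) ∥ CU A:t4 (9c) ⇒ 9c, clock 40
[6] DMA t6→A (6c) ∥ CU B:t5 (2c) ⇒ 6c, clock 46
[7] DMA t7→B (2c) ∥ CU A:t6 (7c) ⇒ 7c, clock 53
[8] DMA idle ∥ CU B:t7 (8c) ⇒ 8c, clock 61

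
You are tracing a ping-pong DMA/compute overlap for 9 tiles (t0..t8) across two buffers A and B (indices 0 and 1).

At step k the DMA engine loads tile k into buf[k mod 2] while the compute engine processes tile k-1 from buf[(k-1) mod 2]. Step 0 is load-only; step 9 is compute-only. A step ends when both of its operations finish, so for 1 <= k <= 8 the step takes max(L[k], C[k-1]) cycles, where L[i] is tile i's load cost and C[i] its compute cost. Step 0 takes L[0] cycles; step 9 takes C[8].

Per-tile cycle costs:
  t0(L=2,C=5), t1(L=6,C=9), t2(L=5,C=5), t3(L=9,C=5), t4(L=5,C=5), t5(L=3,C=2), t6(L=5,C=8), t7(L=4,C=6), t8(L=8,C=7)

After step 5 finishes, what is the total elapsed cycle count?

end_cycle[5] = 36

k=0 load=t0/2c comp=- wait=2 total=2
k=1 load=t1/6c comp=t0/5c wait=6 total=8
k=2 load=t2/5c comp=t1/9c wait=9 total=17
k=3 load=t3/9c comp=t2/5c wait=9 total=26
k=4 load=t4/5c comp=t3/5c wait=5 total=31
k=5 load=t5/3c comp=t4/5c wait=5 total=36
k=6 load=t6/5c comp=t5/2c wait=5 total=41
k=7 load=t7/4c comp=t6/8c wait=8 total=49
k=8 load=t8/8c comp=t7/6c wait=8 total=57
k=9 load=- comp=t8/7c wait=7 total=64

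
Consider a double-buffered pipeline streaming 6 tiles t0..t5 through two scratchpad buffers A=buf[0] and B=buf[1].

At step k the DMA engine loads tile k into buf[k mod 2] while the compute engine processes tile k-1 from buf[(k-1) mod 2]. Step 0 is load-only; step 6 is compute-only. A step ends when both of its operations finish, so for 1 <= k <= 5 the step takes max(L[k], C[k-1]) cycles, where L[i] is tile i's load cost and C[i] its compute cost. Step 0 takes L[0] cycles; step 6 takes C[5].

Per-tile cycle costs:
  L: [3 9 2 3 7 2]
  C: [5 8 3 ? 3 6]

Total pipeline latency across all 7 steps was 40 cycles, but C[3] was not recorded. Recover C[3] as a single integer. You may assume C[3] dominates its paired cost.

C[3] = 8

step 0: dur = L[0]=3 = 3
step 1: dur = max(L[1]=9, C[0]=5) = 9
step 2: dur = max(L[2]=2, C[1]=8) = 8
step 3: dur = max(L[3]=3, C[2]=3) = 3
step 4: dur = max(L[4]=7, C[3]=?) = C[3]  (unknown; binding)
step 5: dur = max(L[5]=2, C[4]=3) = 3
step 6: dur = C[5]=6 = 6
sum of known step durations = 32
dur[4] = total - known = 40 - 32 = 8
C[3] is the binding max in step 4, so C[3] = dur[4] = 8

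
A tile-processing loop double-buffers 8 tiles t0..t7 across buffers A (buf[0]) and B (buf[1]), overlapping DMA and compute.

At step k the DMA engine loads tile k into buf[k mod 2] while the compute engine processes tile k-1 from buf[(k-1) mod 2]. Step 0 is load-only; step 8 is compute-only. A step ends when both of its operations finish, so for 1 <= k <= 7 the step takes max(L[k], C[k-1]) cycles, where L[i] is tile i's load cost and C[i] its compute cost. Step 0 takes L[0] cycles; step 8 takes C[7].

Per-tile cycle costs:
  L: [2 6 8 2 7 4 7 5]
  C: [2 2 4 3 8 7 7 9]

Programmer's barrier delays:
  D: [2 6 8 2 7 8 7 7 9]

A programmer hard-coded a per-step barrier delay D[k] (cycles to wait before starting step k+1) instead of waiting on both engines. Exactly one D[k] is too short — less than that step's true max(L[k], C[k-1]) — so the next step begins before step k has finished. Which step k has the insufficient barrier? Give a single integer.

hazard at step 3

k=0 barrier L[0]=2→2c, D[0]=2 ok
k=1 barrier max(L[1]=6,C[0]=2)→6c, D[1]=6 ok
k=2 barrier max(L[2]=8,C[1]=2)→8c, D[2]=8 ok
k=3 barrier max(L[3]=2,C[2]=4)→4c, D[3]=2 SHORT
k=4 barrier max(L[4]=7,C[3]=3)→7c, D[4]=7 ok
k=5 barrier max(L[5]=4,C[4]=8)→8c, D[5]=8 ok
k=6 barrier max(L[6]=7,C[5]=7)→7c, D[6]=7 ok
k=7 barrier max(L[7]=5,C[6]=7)→7c, D[7]=7 ok
k=8 barrier C[7]=9→9c, D[8]=9 ok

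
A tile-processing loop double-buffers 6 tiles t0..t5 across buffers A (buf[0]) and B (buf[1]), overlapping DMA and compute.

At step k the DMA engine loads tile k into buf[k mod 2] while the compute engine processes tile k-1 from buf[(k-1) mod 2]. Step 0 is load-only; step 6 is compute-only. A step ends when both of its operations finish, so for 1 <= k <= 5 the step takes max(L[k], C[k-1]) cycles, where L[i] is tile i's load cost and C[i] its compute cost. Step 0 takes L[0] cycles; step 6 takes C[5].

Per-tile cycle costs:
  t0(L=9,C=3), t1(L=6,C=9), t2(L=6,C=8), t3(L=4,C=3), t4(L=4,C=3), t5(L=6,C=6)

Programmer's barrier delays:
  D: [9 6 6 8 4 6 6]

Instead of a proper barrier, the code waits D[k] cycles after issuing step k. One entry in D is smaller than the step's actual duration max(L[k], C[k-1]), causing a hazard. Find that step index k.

[0] required=L[0]=9=9 vs D=9 ok
[1] required=max(L[1]=6,C[0]=3)=6 vs D=6 ok
[2] required=max(L[2]=6,C[1]=9)=9 vs D=6 SHORT
[3] required=max(L[3]=4,C[2]=8)=8 vs D=8 ok
[4] required=max(L[4]=4,C[3]=3)=4 vs D=4 ok
[5] required=max(L[5]=6,C[4]=3)=6 vs D=6 ok
[6] required=C[5]=6=6 vs D=6 ok

hazard at step 2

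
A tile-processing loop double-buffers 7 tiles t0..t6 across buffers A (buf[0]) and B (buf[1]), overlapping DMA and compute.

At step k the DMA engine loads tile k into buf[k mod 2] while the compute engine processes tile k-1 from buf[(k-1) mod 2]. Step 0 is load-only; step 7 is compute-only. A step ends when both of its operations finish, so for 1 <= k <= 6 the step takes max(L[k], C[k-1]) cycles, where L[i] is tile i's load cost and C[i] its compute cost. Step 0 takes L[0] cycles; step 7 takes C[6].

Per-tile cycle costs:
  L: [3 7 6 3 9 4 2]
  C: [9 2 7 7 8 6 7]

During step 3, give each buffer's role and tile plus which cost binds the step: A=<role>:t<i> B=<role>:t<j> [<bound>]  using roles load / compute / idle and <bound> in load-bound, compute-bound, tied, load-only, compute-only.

step 3: A=compute:t2 B=load:t3 [compute-bound]

  0. 3=3c; end=3; A:t0 B:-
  1. max(7,9)=9c; end=12; A:t0 B:t1
  2. max(6,2)=6c; end=18; A:t2 B:t1
  3. max(3,7)=7c; end=25; A:t2 B:t3
  4. max(9,7)=9c; end=34; A:t4 B:t3
  5. max(4,8)=8c; end=42; A:t4 B:t5
  6. max(2,6)=6c; end=48; A:t6 B:t5
  7. 7=7c; end=55; A:t6 B:t5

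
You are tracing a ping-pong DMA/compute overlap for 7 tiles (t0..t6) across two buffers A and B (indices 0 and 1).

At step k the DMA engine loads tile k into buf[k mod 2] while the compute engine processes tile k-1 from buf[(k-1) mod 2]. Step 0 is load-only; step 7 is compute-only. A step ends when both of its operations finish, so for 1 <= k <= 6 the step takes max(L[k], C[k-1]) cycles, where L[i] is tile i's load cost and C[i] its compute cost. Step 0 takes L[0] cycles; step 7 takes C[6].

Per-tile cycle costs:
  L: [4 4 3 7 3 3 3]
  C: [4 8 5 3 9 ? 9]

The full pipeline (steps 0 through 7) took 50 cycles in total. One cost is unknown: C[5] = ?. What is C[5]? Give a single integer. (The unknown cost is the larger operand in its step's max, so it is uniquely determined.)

step 0 = dur = L[0]=4 = 4
step 1 = dur = max(L[1]=4, C[0]=4) = 4
step 2 = dur = max(L[2]=3, C[1]=8) = 8
step 3 = dur = max(L[3]=7, C[2]=5) = 7
step 4 = dur = max(L[4]=3, C[3]=3) = 3
step 5 = dur = max(L[5]=3, C[4]=9) = 9
step 6 = dur = max(L[6]=3, C[5]=?) = C[5]  (unknown; binding)
step 7 = dur = C[6]=9 = 9
sum of known step durations = 44
dur[6] = total - known = 50 - 44 = 6
C[5] is the binding max in step 6, so C[5] = dur[6] = 6

C[5] = 6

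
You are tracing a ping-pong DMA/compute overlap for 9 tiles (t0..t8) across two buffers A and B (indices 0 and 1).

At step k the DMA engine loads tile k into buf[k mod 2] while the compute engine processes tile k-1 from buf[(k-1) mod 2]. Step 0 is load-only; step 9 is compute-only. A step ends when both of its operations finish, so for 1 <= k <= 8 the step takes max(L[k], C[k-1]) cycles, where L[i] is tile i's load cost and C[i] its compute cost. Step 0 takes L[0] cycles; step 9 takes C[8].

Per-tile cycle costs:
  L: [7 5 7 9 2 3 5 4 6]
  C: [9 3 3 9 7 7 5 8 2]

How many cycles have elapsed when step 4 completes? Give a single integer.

  0. 7=7c; end=7; A:t0 B:-
  1. max(5,9)=9c; end=16; A:t0 B:t1
  2. max(7,3)=7c; end=23; A:t2 B:t1
  3. max(9,3)=9c; end=32; A:t2 B:t3
  4. max(2,9)=9c; end=41; A:t4 B:t3
  5. max(3,7)=7c; end=48; A:t4 B:t5
  6. max(5,7)=7c; end=55; A:t6 B:t5
  7. max(4,5)=5c; end=60; A:t6 B:t7
  8. max(6,8)=8c; end=68; A:t8 B:t7
  9. 2=2c; end=70; A:t8 B:t7

end_cycle[4] = 41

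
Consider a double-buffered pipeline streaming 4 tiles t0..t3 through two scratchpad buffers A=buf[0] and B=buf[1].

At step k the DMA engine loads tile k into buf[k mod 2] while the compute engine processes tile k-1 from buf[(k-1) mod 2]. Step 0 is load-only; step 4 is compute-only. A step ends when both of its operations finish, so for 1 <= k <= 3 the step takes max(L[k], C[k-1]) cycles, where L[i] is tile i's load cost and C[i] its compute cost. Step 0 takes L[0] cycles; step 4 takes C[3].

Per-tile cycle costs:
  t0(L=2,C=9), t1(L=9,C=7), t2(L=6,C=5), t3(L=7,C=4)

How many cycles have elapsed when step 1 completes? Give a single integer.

step 0: L[0]=2 → dur=2, Σ=2 | A=load:t0 B=idle [load-only]
step 1: L[1]=9 C[0]=9 → dur=9, Σ=11 | A=compute:t0 B=load:t1 [tied]
step 2: L[2]=6 C[1]=7 → dur=7, Σ=18 | A=load:t2 B=compute:t1 [compute-bound]
step 3: L[3]=7 C[2]=5 → dur=7, Σ=25 | A=compute:t2 B=load:t3 [load-bound]
step 4: C[3]=4 → dur=4, Σ=29 | A=idle B=compute:t3 [compute-only]

end_cycle[1] = 11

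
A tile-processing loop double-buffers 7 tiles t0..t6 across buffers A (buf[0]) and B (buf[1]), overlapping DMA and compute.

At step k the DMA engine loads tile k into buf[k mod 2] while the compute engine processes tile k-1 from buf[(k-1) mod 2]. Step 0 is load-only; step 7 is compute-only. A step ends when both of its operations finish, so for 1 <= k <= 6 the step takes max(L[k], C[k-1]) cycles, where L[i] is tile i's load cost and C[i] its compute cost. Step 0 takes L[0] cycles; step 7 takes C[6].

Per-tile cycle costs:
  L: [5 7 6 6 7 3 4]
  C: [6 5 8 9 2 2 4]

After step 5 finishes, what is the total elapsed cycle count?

end_cycle[5] = 38

k=0 load=t0/5c comp=- wait=5 total=5
k=1 load=t1/7c comp=t0/6c wait=7 total=12
k=2 load=t2/6c comp=t1/5c wait=6 total=18
k=3 load=t3/6c comp=t2/8c wait=8 total=26
k=4 load=t4/7c comp=t3/9c wait=9 total=35
k=5 load=t5/3c comp=t4/2c wait=3 total=38
k=6 load=t6/4c comp=t5/2c wait=4 total=42
k=7 load=- comp=t6/4c wait=4 total=46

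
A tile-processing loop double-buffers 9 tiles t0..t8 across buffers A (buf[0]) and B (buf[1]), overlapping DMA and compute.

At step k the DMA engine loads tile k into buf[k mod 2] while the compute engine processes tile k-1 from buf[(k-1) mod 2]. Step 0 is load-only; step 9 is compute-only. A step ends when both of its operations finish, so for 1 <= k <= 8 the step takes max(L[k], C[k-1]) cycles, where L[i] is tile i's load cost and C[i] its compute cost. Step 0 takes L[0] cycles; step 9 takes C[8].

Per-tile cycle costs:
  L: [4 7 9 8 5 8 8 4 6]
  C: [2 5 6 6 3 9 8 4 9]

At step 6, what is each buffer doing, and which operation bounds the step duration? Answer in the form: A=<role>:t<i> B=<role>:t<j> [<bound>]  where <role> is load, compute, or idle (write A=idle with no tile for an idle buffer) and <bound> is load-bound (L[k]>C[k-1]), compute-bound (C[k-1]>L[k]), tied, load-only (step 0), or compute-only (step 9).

k=0 load=t0/4c comp=- wait=4 total=4
k=1 load=t1/7c comp=t0/2c wait=7 total=11
k=2 load=t2/9c comp=t1/5c wait=9 total=20
k=3 load=t3/8c comp=t2/6c wait=8 total=28
k=4 load=t4/5c comp=t3/6c wait=6 total=34
k=5 load=t5/8c comp=t4/3c wait=8 total=42
k=6 load=t6/8c comp=t5/9c wait=9 total=51
k=7 load=t7/4c comp=t6/8c wait=8 total=59
k=8 load=t8/6c comp=t7/4c wait=6 total=65
k=9 load=- comp=t8/9c wait=9 total=74

step 6: A=load:t6 B=compute:t5 [compute-bound]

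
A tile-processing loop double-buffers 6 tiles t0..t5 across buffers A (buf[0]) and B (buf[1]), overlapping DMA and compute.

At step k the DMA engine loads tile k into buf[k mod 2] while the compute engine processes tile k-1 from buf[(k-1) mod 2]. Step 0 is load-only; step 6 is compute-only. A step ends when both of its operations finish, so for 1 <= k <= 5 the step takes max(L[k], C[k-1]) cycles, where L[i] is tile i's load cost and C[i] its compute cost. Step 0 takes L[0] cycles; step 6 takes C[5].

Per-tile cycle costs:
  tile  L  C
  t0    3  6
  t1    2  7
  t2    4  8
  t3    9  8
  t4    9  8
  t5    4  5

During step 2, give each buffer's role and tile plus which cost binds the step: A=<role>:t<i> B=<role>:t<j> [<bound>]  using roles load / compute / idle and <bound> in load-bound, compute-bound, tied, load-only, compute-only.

step 2: A=load:t2 B=compute:t1 [compute-bound]

k=0 load=t0/3c comp=- wait=3 total=3
k=1 load=t1/2c comp=t0/6c wait=6 total=9
k=2 load=t2/4c comp=t1/7c wait=7 total=16
k=3 load=t3/9c comp=t2/8c wait=9 total=25
k=4 load=t4/9c comp=t3/8c wait=9 total=34
k=5 load=t5/4c comp=t4/8c wait=8 total=42
k=6 load=- comp=t5/5c wait=5 total=47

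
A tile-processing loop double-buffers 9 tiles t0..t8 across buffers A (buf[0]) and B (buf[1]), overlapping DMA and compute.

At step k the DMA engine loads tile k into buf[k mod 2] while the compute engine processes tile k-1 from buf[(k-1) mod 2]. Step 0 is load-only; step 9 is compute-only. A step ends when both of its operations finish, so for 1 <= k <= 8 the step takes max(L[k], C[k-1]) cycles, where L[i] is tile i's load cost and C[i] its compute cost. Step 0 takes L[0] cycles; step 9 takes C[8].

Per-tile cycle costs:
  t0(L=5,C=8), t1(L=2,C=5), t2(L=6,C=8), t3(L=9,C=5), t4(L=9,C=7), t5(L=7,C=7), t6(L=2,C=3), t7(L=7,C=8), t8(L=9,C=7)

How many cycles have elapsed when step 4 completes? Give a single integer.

[0] DMA t0→A (5c) ∥ CU idle ⇒ 5c, clock 5
[1] DMA t1→B (2c) ∥ CU A:t0 (8c) ⇒ 8c, clock 13
[2] DMA t2→A (6c) ∥ CU B:t1 (5c) ⇒ 6c, clock 19
[3] DMA t3→B (9c) ∥ CU A:t2 (8c) ⇒ 9c, clock 28
[4] DMA t4→A (9c) ∥ CU B:t3 (5c) ⇒ 9c, clock 37
[5] DMA t5→B (7c) ∥ CU A:t4 (7c) ⇒ 7c, clock 44
[6] DMA t6→A (2c) ∥ CU B:t5 (7c) ⇒ 7c, clock 51
[7] DMA t7→B (7c) ∥ CU A:t6 (3c) ⇒ 7c, clock 58
[8] DMA t8→A (9c) ∥ CU B:t7 (8c) ⇒ 9c, clock 67
[9] DMA idle ∥ CU A:t8 (7c) ⇒ 7c, clock 74

end_cycle[4] = 37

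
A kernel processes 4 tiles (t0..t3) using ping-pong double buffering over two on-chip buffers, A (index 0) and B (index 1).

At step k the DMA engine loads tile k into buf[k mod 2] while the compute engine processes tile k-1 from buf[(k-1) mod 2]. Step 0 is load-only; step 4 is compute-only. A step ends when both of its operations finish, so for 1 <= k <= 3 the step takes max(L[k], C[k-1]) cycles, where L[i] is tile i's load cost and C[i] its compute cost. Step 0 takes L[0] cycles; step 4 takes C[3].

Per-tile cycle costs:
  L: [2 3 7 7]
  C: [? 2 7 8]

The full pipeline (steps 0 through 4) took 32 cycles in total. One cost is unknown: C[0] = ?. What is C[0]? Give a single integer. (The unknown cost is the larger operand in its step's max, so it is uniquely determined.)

C[0] = 8

step 0 | dur = L[0]=2 = 2
step 1 | dur = max(L[1]=3, C[0]=?) = C[0]  (unknown; binding)
step 2 | dur = max(L[2]=7, C[1]=2) = 7
step 3 | dur = max(L[3]=7, C[2]=7) = 7
step 4 | dur = C[3]=8 = 8
sum of known step durations = 24
dur[1] = total - known = 32 - 24 = 8
C[0] is the binding max in step 1, so C[0] = dur[1] = 8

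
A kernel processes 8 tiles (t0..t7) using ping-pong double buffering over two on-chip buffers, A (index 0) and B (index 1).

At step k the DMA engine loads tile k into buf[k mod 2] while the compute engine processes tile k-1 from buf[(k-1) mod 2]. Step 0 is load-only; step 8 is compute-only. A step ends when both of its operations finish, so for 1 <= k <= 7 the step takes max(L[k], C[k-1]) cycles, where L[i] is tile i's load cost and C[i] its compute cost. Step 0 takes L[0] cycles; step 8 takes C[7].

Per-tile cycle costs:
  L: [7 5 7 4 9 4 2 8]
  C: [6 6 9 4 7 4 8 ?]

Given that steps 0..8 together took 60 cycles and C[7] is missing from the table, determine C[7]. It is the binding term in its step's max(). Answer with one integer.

C[7] = 3

step 0 = dur = L[0]=7 = 7
step 1 = dur = max(L[1]=5, C[0]=6) = 6
step 2 = dur = max(L[2]=7, C[1]=6) = 7
step 3 = dur = max(L[3]=4, C[2]=9) = 9
step 4 = dur = max(L[4]=9, C[3]=4) = 9
step 5 = dur = max(L[5]=4, C[4]=7) = 7
step 6 = dur = max(L[6]=2, C[5]=4) = 4
step 7 = dur = max(L[7]=8, C[6]=8) = 8
step 8 = dur = C[7]=? = C[7]  (unknown; binding)
sum of known step durations = 57
dur[8] = total - known = 60 - 57 = 3
C[7] is the binding max in step 8, so C[7] = dur[8] = 3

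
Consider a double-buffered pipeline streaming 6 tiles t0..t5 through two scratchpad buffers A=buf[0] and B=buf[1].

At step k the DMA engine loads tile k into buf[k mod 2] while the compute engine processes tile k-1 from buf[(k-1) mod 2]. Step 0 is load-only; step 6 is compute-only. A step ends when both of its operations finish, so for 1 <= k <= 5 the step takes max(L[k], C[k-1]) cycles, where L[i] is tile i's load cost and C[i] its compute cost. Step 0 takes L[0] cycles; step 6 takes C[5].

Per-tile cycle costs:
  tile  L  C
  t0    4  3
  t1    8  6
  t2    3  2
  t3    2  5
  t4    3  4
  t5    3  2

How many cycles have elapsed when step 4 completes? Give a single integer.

end_cycle[4] = 25

k=0 load=t0/4c comp=- wait=4 total=4
k=1 load=t1/8c comp=t0/3c wait=8 total=12
k=2 load=t2/3c comp=t1/6c wait=6 total=18
k=3 load=t3/2c comp=t2/2c wait=2 total=20
k=4 load=t4/3c comp=t3/5c wait=5 total=25
k=5 load=t5/3c comp=t4/4c wait=4 total=29
k=6 load=- comp=t5/2c wait=2 total=31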